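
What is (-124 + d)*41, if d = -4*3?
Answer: -5576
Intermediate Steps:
d = -12
(-124 + d)*41 = (-124 - 12)*41 = -136*41 = -5576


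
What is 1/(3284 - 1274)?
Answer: 1/2010 ≈ 0.00049751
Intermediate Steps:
1/(3284 - 1274) = 1/2010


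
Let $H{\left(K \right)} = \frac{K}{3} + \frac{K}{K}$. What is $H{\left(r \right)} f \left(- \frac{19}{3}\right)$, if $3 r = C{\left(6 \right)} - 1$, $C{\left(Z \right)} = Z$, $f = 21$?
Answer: $- \frac{1862}{9} \approx -206.89$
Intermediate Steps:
$r = \frac{5}{3}$ ($r = \frac{6 - 1}{3} = \frac{1}{3} \cdot 5 = \frac{5}{3} \approx 1.6667$)
$H{\left(K \right)} = 1 + \frac{K}{3}$ ($H{\left(K \right)} = K \frac{1}{3} + 1 = \frac{K}{3} + 1 = 1 + \frac{K}{3}$)
$H{\left(r \right)} f \left(- \frac{19}{3}\right) = \left(1 + \frac{1}{3} \cdot \frac{5}{3}\right) 21 \left(- \frac{19}{3}\right) = \left(1 + \frac{5}{9}\right) 21 \left(\left(-19\right) \frac{1}{3}\right) = \frac{14}{9} \cdot 21 \left(- \frac{19}{3}\right) = \frac{98}{3} \left(- \frac{19}{3}\right) = - \frac{1862}{9}$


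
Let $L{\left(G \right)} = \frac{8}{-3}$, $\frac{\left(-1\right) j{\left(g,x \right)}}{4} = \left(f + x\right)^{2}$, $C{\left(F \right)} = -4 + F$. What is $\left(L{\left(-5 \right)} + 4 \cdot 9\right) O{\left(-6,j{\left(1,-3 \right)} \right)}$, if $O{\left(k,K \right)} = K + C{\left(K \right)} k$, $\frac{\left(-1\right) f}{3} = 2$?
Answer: $54800$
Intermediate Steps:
$f = -6$ ($f = \left(-3\right) 2 = -6$)
$j{\left(g,x \right)} = - 4 \left(-6 + x\right)^{2}$
$O{\left(k,K \right)} = K + k \left(-4 + K\right)$ ($O{\left(k,K \right)} = K + \left(-4 + K\right) k = K + k \left(-4 + K\right)$)
$L{\left(G \right)} = - \frac{8}{3}$ ($L{\left(G \right)} = 8 \left(- \frac{1}{3}\right) = - \frac{8}{3}$)
$\left(L{\left(-5 \right)} + 4 \cdot 9\right) O{\left(-6,j{\left(1,-3 \right)} \right)} = \left(- \frac{8}{3} + 4 \cdot 9\right) \left(- 4 \left(-6 - 3\right)^{2} - 6 \left(-4 - 4 \left(-6 - 3\right)^{2}\right)\right) = \left(- \frac{8}{3} + 36\right) \left(- 4 \left(-9\right)^{2} - 6 \left(-4 - 4 \left(-9\right)^{2}\right)\right) = \frac{100 \left(\left(-4\right) 81 - 6 \left(-4 - 324\right)\right)}{3} = \frac{100 \left(-324 - 6 \left(-4 - 324\right)\right)}{3} = \frac{100 \left(-324 - -1968\right)}{3} = \frac{100 \left(-324 + 1968\right)}{3} = \frac{100}{3} \cdot 1644 = 54800$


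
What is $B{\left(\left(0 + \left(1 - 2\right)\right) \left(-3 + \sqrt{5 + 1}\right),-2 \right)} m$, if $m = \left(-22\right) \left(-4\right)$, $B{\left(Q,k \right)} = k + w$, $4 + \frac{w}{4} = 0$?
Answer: $-1584$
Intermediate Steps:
$w = -16$ ($w = -16 + 4 \cdot 0 = -16 + 0 = -16$)
$B{\left(Q,k \right)} = -16 + k$ ($B{\left(Q,k \right)} = k - 16 = -16 + k$)
$m = 88$
$B{\left(\left(0 + \left(1 - 2\right)\right) \left(-3 + \sqrt{5 + 1}\right),-2 \right)} m = \left(-16 - 2\right) 88 = \left(-18\right) 88 = -1584$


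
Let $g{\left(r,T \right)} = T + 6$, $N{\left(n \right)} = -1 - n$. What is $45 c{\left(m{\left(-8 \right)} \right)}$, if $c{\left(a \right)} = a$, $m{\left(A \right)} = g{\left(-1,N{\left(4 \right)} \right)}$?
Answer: $45$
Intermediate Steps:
$g{\left(r,T \right)} = 6 + T$
$m{\left(A \right)} = 1$ ($m{\left(A \right)} = 6 - 5 = 1$)
$45 c{\left(m{\left(-8 \right)} \right)} = 45 \cdot 1 = 45$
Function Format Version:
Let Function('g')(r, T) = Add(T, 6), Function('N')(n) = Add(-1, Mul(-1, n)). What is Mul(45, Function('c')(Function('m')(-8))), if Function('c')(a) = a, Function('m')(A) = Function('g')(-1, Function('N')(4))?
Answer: 45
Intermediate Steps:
Function('g')(r, T) = Add(6, T)
Function('m')(A) = 1 (Function('m')(A) = Add(6, Add(-1, Mul(-1, 4))) = Add(6, Add(-1, -4)) = Add(6, -5) = 1)
Mul(45, Function('c')(Function('m')(-8))) = Mul(45, 1) = 45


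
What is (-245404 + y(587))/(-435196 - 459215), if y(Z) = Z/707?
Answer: 57833347/210782859 ≈ 0.27437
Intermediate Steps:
y(Z) = Z/707 (y(Z) = Z*(1/707) = Z/707)
(-245404 + y(587))/(-435196 - 459215) = (-245404 + (1/707)*587)/(-435196 - 459215) = (-245404 + 587/707)/(-894411) = -173500041/707*(-1/894411) = 57833347/210782859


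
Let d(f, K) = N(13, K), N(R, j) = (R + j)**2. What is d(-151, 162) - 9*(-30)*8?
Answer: 32785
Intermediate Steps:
d(f, K) = (13 + K)**2
d(-151, 162) - 9*(-30)*8 = (13 + 162)**2 - 9*(-30)*8 = 175**2 - (-270)*8 = 30625 - 1*(-2160) = 30625 + 2160 = 32785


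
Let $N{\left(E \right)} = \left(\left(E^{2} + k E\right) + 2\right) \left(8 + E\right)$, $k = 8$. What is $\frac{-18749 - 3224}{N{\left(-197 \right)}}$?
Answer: $\frac{3139}{1005345} \approx 0.0031223$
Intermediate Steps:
$N{\left(E \right)} = \left(8 + E\right) \left(2 + E^{2} + 8 E\right)$ ($N{\left(E \right)} = \left(\left(E^{2} + 8 E\right) + 2\right) \left(8 + E\right) = \left(2 + E^{2} + 8 E\right) \left(8 + E\right) = \left(8 + E\right) \left(2 + E^{2} + 8 E\right)$)
$\frac{-18749 - 3224}{N{\left(-197 \right)}} = \frac{-18749 - 3224}{16 + \left(-197\right)^{3} + 16 \left(-197\right)^{2} + 66 \left(-197\right)} = - \frac{21973}{16 - 7645373 + 16 \cdot 38809 - 13002} = - \frac{21973}{16 - 7645373 + 620944 - 13002} = - \frac{21973}{-7037415} = \left(-21973\right) \left(- \frac{1}{7037415}\right) = \frac{3139}{1005345}$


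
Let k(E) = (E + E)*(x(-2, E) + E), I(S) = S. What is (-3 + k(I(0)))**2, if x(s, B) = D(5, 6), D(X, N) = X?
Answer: 9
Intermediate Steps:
x(s, B) = 5
k(E) = 2*E*(5 + E) (k(E) = (E + E)*(5 + E) = (2*E)*(5 + E) = 2*E*(5 + E))
(-3 + k(I(0)))**2 = (-3 + 2*0*(5 + 0))**2 = (-3 + 2*0*5)**2 = (-3 + 0)**2 = (-3)**2 = 9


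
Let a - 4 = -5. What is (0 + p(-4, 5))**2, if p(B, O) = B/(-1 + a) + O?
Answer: 49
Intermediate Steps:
a = -1 (a = 4 - 5 = -1)
p(B, O) = O - B/2 (p(B, O) = B/(-1 - 1) + O = B/(-2) + O = B*(-1/2) + O = -B/2 + O = O - B/2)
(0 + p(-4, 5))**2 = (0 + (5 - 1/2*(-4)))**2 = (0 + (5 + 2))**2 = (0 + 7)**2 = 7**2 = 49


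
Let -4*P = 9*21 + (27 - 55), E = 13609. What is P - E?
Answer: -54597/4 ≈ -13649.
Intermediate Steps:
P = -161/4 (P = -(9*21 + (27 - 55))/4 = -(189 - 28)/4 = -¼*161 = -161/4 ≈ -40.250)
P - E = -161/4 - 1*13609 = -161/4 - 13609 = -54597/4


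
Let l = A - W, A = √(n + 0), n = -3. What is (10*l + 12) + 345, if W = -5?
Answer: 407 + 10*I*√3 ≈ 407.0 + 17.32*I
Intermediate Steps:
A = I*√3 (A = √(-3 + 0) = √(-3) = I*√3 ≈ 1.732*I)
l = 5 + I*√3 (l = I*√3 - 1*(-5) = I*√3 + 5 = 5 + I*√3 ≈ 5.0 + 1.732*I)
(10*l + 12) + 345 = (10*(5 + I*√3) + 12) + 345 = ((50 + 10*I*√3) + 12) + 345 = (62 + 10*I*√3) + 345 = 407 + 10*I*√3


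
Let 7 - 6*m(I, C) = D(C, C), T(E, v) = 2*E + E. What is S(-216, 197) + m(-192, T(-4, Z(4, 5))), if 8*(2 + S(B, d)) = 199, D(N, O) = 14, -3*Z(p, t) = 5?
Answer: 521/24 ≈ 21.708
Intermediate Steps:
Z(p, t) = -5/3 (Z(p, t) = -1/3*5 = -5/3)
S(B, d) = 183/8 (S(B, d) = -2 + (1/8)*199 = -2 + 199/8 = 183/8)
T(E, v) = 3*E
m(I, C) = -7/6 (m(I, C) = 7/6 - 1/6*14 = 7/6 - 7/3 = -7/6)
S(-216, 197) + m(-192, T(-4, Z(4, 5))) = 183/8 - 7/6 = 521/24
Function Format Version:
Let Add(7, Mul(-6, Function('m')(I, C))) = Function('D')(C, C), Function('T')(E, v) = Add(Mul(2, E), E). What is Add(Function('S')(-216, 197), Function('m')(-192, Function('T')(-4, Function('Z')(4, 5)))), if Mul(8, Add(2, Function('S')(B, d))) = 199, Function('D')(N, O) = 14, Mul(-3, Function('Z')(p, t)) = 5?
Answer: Rational(521, 24) ≈ 21.708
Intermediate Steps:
Function('Z')(p, t) = Rational(-5, 3) (Function('Z')(p, t) = Mul(Rational(-1, 3), 5) = Rational(-5, 3))
Function('S')(B, d) = Rational(183, 8) (Function('S')(B, d) = Add(-2, Mul(Rational(1, 8), 199)) = Add(-2, Rational(199, 8)) = Rational(183, 8))
Function('T')(E, v) = Mul(3, E)
Function('m')(I, C) = Rational(-7, 6) (Function('m')(I, C) = Add(Rational(7, 6), Mul(Rational(-1, 6), 14)) = Add(Rational(7, 6), Rational(-7, 3)) = Rational(-7, 6))
Add(Function('S')(-216, 197), Function('m')(-192, Function('T')(-4, Function('Z')(4, 5)))) = Add(Rational(183, 8), Rational(-7, 6)) = Rational(521, 24)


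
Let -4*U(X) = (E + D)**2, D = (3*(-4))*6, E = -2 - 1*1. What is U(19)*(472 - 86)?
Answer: -1085625/2 ≈ -5.4281e+5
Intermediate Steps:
E = -3 (E = -2 - 1 = -3)
D = -72 (D = -12*6 = -72)
U(X) = -5625/4 (U(X) = -(-3 - 72)**2/4 = -1/4*(-75)**2 = -1/4*5625 = -5625/4)
U(19)*(472 - 86) = -5625*(472 - 86)/4 = -5625/4*386 = -1085625/2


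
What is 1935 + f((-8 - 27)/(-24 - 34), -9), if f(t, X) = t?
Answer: 112265/58 ≈ 1935.6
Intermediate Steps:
1935 + f((-8 - 27)/(-24 - 34), -9) = 1935 + (-8 - 27)/(-24 - 34) = 1935 - 35/(-58) = 1935 - 35*(-1/58) = 1935 + 35/58 = 112265/58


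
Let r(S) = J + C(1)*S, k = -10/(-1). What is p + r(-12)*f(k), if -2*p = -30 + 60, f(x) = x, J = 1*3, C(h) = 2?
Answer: -225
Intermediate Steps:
J = 3
k = 10 (k = -10*(-1) = 10)
r(S) = 3 + 2*S
p = -15 (p = -(-30 + 60)/2 = -½*30 = -15)
p + r(-12)*f(k) = -15 + (3 + 2*(-12))*10 = -15 + (3 - 24)*10 = -15 - 21*10 = -15 - 210 = -225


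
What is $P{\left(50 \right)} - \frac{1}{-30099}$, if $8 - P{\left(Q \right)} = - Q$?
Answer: $\frac{1745743}{30099} \approx 58.0$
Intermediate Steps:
$P{\left(Q \right)} = 8 + Q$ ($P{\left(Q \right)} = 8 - - Q = 8 + Q$)
$P{\left(50 \right)} - \frac{1}{-30099} = \left(8 + 50\right) - \frac{1}{-30099} = 58 - - \frac{1}{30099} = 58 + \frac{1}{30099} = \frac{1745743}{30099}$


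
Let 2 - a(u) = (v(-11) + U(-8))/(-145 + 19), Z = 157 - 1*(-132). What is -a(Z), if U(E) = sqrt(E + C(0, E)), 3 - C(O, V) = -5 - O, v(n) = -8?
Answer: -122/63 ≈ -1.9365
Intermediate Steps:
C(O, V) = 8 + O (C(O, V) = 3 - (-5 - O) = 3 + (5 + O) = 8 + O)
U(E) = sqrt(8 + E) (U(E) = sqrt(E + (8 + 0)) = sqrt(E + 8) = sqrt(8 + E))
Z = 289 (Z = 157 + 132 = 289)
a(u) = 122/63 (a(u) = 2 - (-8 + sqrt(8 - 8))/(-145 + 19) = 2 - (-8 + sqrt(0))/(-126) = 2 - (-8 + 0)*(-1)/126 = 2 - (-8)*(-1)/126 = 2 - 1*4/63 = 2 - 4/63 = 122/63)
-a(Z) = -1*122/63 = -122/63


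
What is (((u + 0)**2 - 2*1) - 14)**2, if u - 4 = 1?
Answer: 81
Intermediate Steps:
u = 5 (u = 4 + 1 = 5)
(((u + 0)**2 - 2*1) - 14)**2 = (((5 + 0)**2 - 2*1) - 14)**2 = ((5**2 - 2) - 14)**2 = ((25 - 2) - 14)**2 = (23 - 14)**2 = 9**2 = 81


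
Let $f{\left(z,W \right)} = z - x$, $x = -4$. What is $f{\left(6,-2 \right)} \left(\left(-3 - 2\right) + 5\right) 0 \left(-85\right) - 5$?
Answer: $-5$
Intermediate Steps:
$f{\left(z,W \right)} = 4 + z$ ($f{\left(z,W \right)} = z - -4 = z + 4 = 4 + z$)
$f{\left(6,-2 \right)} \left(\left(-3 - 2\right) + 5\right) 0 \left(-85\right) - 5 = \left(4 + 6\right) \left(\left(-3 - 2\right) + 5\right) 0 \left(-85\right) - 5 = 10 \left(-5 + 5\right) 0 \left(-85\right) - 5 = 10 \cdot 0 \cdot 0 \left(-85\right) - 5 = 0 \cdot 0 \left(-85\right) - 5 = 0 \left(-85\right) - 5 = 0 - 5 = -5$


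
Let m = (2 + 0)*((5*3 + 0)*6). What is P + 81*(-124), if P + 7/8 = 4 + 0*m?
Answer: -80327/8 ≈ -10041.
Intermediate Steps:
m = 180 (m = 2*((15 + 0)*6) = 2*(15*6) = 2*90 = 180)
P = 25/8 (P = -7/8 + (4 + 0*180) = -7/8 + (4 + 0) = -7/8 + 4 = 25/8 ≈ 3.1250)
P + 81*(-124) = 25/8 + 81*(-124) = 25/8 - 10044 = -80327/8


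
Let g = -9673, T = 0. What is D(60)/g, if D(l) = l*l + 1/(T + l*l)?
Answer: -762353/2048400 ≈ -0.37217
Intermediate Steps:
D(l) = l⁻² + l² (D(l) = l*l + 1/(0 + l*l) = l² + 1/(0 + l²) = l² + 1/(l²) = l² + l⁻² = l⁻² + l²)
D(60)/g = ((1 + 60⁴)/60²)/(-9673) = ((1 + 12960000)/3600)*(-1/9673) = ((1/3600)*12960001)*(-1/9673) = (12960001/3600)*(-1/9673) = -762353/2048400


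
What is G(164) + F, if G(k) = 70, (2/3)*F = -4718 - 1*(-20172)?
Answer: 23251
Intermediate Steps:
F = 23181 (F = 3*(-4718 - 1*(-20172))/2 = 3*(-4718 + 20172)/2 = (3/2)*15454 = 23181)
G(164) + F = 70 + 23181 = 23251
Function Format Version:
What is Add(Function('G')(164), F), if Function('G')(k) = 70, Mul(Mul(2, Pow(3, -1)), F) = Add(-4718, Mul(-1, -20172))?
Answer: 23251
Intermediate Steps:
F = 23181 (F = Mul(Rational(3, 2), Add(-4718, Mul(-1, -20172))) = Mul(Rational(3, 2), Add(-4718, 20172)) = Mul(Rational(3, 2), 15454) = 23181)
Add(Function('G')(164), F) = Add(70, 23181) = 23251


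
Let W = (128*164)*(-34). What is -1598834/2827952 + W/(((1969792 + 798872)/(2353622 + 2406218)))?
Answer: -600450678983543051/489353056008 ≈ -1.2270e+6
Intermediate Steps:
W = -713728 (W = 20992*(-34) = -713728)
-1598834/2827952 + W/(((1969792 + 798872)/(2353622 + 2406218))) = -1598834/2827952 - 713728*(2353622 + 2406218)/(1969792 + 798872) = -1598834*1/2827952 - 713728/(2768664/4759840) = -799417/1413976 - 713728/(2768664*(1/4759840)) = -799417/1413976 - 713728/346083/594980 = -799417/1413976 - 713728*594980/346083 = -799417/1413976 - 424653885440/346083 = -600450678983543051/489353056008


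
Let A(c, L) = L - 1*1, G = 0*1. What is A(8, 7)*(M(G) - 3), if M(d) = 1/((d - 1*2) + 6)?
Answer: -33/2 ≈ -16.500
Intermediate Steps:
G = 0
A(c, L) = -1 + L (A(c, L) = L - 1 = -1 + L)
M(d) = 1/(4 + d) (M(d) = 1/((d - 2) + 6) = 1/((-2 + d) + 6) = 1/(4 + d))
A(8, 7)*(M(G) - 3) = (-1 + 7)*(1/(4 + 0) - 3) = 6*(1/4 - 3) = 6*(¼ - 3) = 6*(-11/4) = -33/2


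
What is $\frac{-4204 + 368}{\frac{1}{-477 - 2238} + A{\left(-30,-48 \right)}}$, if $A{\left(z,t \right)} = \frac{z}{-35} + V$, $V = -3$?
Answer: $\frac{18225795}{10183} \approx 1789.8$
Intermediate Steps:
$A{\left(z,t \right)} = -3 - \frac{z}{35}$ ($A{\left(z,t \right)} = \frac{z}{-35} - 3 = z \left(- \frac{1}{35}\right) - 3 = - \frac{z}{35} - 3 = -3 - \frac{z}{35}$)
$\frac{-4204 + 368}{\frac{1}{-477 - 2238} + A{\left(-30,-48 \right)}} = \frac{-4204 + 368}{\frac{1}{-477 - 2238} - \frac{15}{7}} = - \frac{3836}{\frac{1}{-2715} + \left(-3 + \frac{6}{7}\right)} = - \frac{3836}{- \frac{1}{2715} - \frac{15}{7}} = - \frac{3836}{- \frac{40732}{19005}} = \left(-3836\right) \left(- \frac{19005}{40732}\right) = \frac{18225795}{10183}$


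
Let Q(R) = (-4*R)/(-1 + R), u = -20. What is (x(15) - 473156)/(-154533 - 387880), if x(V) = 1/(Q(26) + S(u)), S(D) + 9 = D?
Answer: 392246349/449660377 ≈ 0.87232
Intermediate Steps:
S(D) = -9 + D
Q(R) = -4*R/(-1 + R)
x(V) = -25/829 (x(V) = 1/(-4*26/(-1 + 26) + (-9 - 20)) = 1/(-4*26/25 - 29) = 1/(-4*26*1/25 - 29) = 1/(-104/25 - 29) = 1/(-829/25) = -25/829)
(x(15) - 473156)/(-154533 - 387880) = (-25/829 - 473156)/(-154533 - 387880) = -392246349/829/(-542413) = -392246349/829*(-1/542413) = 392246349/449660377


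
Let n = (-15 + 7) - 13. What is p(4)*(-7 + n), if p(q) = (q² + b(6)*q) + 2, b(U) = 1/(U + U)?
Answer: -1540/3 ≈ -513.33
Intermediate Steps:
n = -21 (n = -8 - 13 = -21)
b(U) = 1/(2*U)
p(q) = 2 + q² + q/12 (p(q) = (q² + ((½)/6)*q) + 2 = (q² + ((½)*(⅙))*q) + 2 = (q² + q/12) + 2 = 2 + q² + q/12)
p(4)*(-7 + n) = (2 + 4² + (1/12)*4)*(-7 - 21) = (2 + 16 + ⅓)*(-28) = (55/3)*(-28) = -1540/3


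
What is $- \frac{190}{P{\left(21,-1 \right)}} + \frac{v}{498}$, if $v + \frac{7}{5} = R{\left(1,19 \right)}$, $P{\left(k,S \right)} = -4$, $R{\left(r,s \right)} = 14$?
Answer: $\frac{19723}{415} \approx 47.525$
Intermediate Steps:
$v = \frac{63}{5}$ ($v = - \frac{7}{5} + 14 = \frac{63}{5} \approx 12.6$)
$- \frac{190}{P{\left(21,-1 \right)}} + \frac{v}{498} = - \frac{190}{-4} + \frac{63}{5 \cdot 498} = \left(-190\right) \left(- \frac{1}{4}\right) + \frac{63}{5} \cdot \frac{1}{498} = \frac{95}{2} + \frac{21}{830} = \frac{19723}{415}$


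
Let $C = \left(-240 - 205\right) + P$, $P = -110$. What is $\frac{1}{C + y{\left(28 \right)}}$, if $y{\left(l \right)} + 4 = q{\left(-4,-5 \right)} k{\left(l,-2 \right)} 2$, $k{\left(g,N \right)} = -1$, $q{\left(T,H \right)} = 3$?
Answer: $- \frac{1}{565} \approx -0.0017699$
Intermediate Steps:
$C = -555$ ($C = \left(-240 - 205\right) - 110 = -445 - 110 = -555$)
$y{\left(l \right)} = -10$ ($y{\left(l \right)} = -4 + 3 \left(-1\right) 2 = -4 - 6 = -10$)
$\frac{1}{C + y{\left(28 \right)}} = \frac{1}{-555 - 10} = \frac{1}{-565} = - \frac{1}{565}$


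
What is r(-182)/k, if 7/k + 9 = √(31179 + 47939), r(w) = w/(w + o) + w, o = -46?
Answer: 8853/38 - 2951*√79118/114 ≈ -7048.2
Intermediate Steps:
r(w) = w + w/(-46 + w) (r(w) = w/(w - 46) + w = w/(-46 + w) + w = w + w/(-46 + w))
k = 7/(-9 + √79118) (k = 7/(-9 + √(31179 + 47939)) = 7/(-9 + √79118) ≈ 0.025709)
r(-182)/k = (-182*(-45 - 182)/(-46 - 182))/(9/11291 + √79118/11291) = (-182*(-227)/(-228))/(9/11291 + √79118/11291) = (-182*(-1/228)*(-227))/(9/11291 + √79118/11291) = -20657/(114*(9/11291 + √79118/11291))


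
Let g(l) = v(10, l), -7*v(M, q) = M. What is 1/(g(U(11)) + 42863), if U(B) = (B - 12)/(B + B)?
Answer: 7/300031 ≈ 2.3331e-5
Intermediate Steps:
v(M, q) = -M/7
U(B) = (-12 + B)/(2*B) (U(B) = (-12 + B)/((2*B)) = (-12 + B)*(1/(2*B)) = (-12 + B)/(2*B))
g(l) = -10/7 (g(l) = -1/7*10 = -10/7)
1/(g(U(11)) + 42863) = 1/(-10/7 + 42863) = 1/(300031/7) = 7/300031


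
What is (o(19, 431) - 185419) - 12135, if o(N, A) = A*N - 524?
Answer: -189889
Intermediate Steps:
o(N, A) = -524 + A*N
(o(19, 431) - 185419) - 12135 = ((-524 + 431*19) - 185419) - 12135 = ((-524 + 8189) - 185419) - 12135 = (7665 - 185419) - 12135 = -177754 - 12135 = -189889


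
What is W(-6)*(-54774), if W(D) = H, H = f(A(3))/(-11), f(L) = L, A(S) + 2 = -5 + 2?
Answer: -273870/11 ≈ -24897.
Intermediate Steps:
A(S) = -5 (A(S) = -2 + (-5 + 2) = -2 - 3 = -5)
H = 5/11 (H = -5/(-11) = -5*(-1/11) = 5/11 ≈ 0.45455)
W(D) = 5/11
W(-6)*(-54774) = (5/11)*(-54774) = -273870/11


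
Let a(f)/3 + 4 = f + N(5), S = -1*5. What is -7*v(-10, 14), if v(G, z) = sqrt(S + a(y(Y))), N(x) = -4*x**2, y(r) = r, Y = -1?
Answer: -56*I*sqrt(5) ≈ -125.22*I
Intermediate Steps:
S = -5
a(f) = -312 + 3*f (a(f) = -12 + 3*(f - 4*5**2) = -12 + 3*(f - 4*25) = -12 + 3*(f - 100) = -12 + 3*(-100 + f) = -12 + (-300 + 3*f) = -312 + 3*f)
v(G, z) = 8*I*sqrt(5) (v(G, z) = sqrt(-5 + (-312 + 3*(-1))) = sqrt(-5 + (-312 - 3)) = sqrt(-5 - 315) = sqrt(-320) = 8*I*sqrt(5))
-7*v(-10, 14) = -56*I*sqrt(5)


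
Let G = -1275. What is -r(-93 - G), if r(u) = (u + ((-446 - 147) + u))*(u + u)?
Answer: -4186644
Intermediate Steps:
r(u) = 2*u*(-593 + 2*u) (r(u) = (u + (-593 + u))*(2*u) = (-593 + 2*u)*(2*u) = 2*u*(-593 + 2*u))
-r(-93 - G) = -2*(-93 - 1*(-1275))*(-593 + 2*(-93 - 1*(-1275))) = -2*(-93 + 1275)*(-593 + 2*(-93 + 1275)) = -2*1182*(-593 + 2*1182) = -2*1182*(-593 + 2364) = -2*1182*1771 = -1*4186644 = -4186644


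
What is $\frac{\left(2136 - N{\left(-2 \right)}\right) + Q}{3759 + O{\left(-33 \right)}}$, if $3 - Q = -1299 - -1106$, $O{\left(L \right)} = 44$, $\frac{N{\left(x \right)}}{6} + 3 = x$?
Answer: $\frac{2362}{3803} \approx 0.62109$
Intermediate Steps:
$N{\left(x \right)} = -18 + 6 x$
$Q = 196$ ($Q = 3 - \left(-1299 - -1106\right) = 3 - \left(-1299 + 1106\right) = 3 - -193 = 3 + 193 = 196$)
$\frac{\left(2136 - N{\left(-2 \right)}\right) + Q}{3759 + O{\left(-33 \right)}} = \frac{\left(2136 - \left(-18 + 6 \left(-2\right)\right)\right) + 196}{3759 + 44} = \frac{\left(2136 - \left(-18 - 12\right)\right) + 196}{3803} = \left(\left(2136 - -30\right) + 196\right) \frac{1}{3803} = \left(\left(2136 + 30\right) + 196\right) \frac{1}{3803} = \left(2166 + 196\right) \frac{1}{3803} = 2362 \cdot \frac{1}{3803} = \frac{2362}{3803}$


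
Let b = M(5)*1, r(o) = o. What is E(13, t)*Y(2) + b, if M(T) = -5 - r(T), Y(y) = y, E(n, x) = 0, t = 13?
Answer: -10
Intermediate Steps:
M(T) = -5 - T
b = -10 (b = (-5 - 1*5)*1 = (-5 - 5)*1 = -10*1 = -10)
E(13, t)*Y(2) + b = 0*2 - 10 = 0 - 10 = -10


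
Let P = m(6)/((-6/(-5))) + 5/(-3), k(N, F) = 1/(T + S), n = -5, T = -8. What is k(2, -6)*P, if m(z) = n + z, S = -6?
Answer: 5/84 ≈ 0.059524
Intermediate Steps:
k(N, F) = -1/14 (k(N, F) = 1/(-8 - 6) = 1/(-14) = -1/14)
m(z) = -5 + z
P = -⅚ (P = (-5 + 6)/((-6/(-5))) + 5/(-3) = 1/(-6*(-⅕)) + 5*(-⅓) = 1/(6/5) - 5/3 = 1*(⅚) - 5/3 = ⅚ - 5/3 = -⅚ ≈ -0.83333)
k(2, -6)*P = -1/14*(-⅚) = 5/84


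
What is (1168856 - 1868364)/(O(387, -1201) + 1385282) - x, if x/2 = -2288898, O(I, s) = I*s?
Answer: 4213837629512/920495 ≈ 4.5778e+6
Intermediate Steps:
x = -4577796 (x = 2*(-2288898) = -4577796)
(1168856 - 1868364)/(O(387, -1201) + 1385282) - x = (1168856 - 1868364)/(387*(-1201) + 1385282) - 1*(-4577796) = -699508/(-464787 + 1385282) + 4577796 = -699508/920495 + 4577796 = 4213837629512/920495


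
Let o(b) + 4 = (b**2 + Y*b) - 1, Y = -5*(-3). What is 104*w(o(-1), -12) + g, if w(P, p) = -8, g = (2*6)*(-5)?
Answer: -892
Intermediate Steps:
Y = 15
o(b) = -5 + b**2 + 15*b (o(b) = -4 + ((b**2 + 15*b) - 1) = -4 + (-1 + b**2 + 15*b) = -5 + b**2 + 15*b)
g = -60 (g = 12*(-5) = -60)
104*w(o(-1), -12) + g = 104*(-8) - 60 = -832 - 60 = -892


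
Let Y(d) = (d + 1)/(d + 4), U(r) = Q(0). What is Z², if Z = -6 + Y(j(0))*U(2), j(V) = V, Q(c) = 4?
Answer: 25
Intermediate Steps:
U(r) = 4
Y(d) = (1 + d)/(4 + d)
Z = -5 (Z = -6 + ((1 + 0)/(4 + 0))*4 = -6 + (1/4)*4 = -6 + ((¼)*1)*4 = -6 + (¼)*4 = -6 + 1 = -5)
Z² = (-5)² = 25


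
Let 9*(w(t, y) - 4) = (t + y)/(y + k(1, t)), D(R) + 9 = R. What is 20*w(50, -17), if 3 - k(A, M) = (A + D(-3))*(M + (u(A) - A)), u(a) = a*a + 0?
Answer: 32215/402 ≈ 80.137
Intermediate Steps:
u(a) = a² (u(a) = a² + 0 = a²)
D(R) = -9 + R
k(A, M) = 3 - (-12 + A)*(M + A² - A) (k(A, M) = 3 - (A + (-9 - 3))*(M + (A² - A)) = 3 - (A - 12)*(M + A² - A) = 3 - (-12 + A)*(M + A² - A))
w(t, y) = 4 + (t + y)/(9*(3 + y + 11*t)) (w(t, y) = 4 + ((t + y)/(y + (3 - 1*1³ - 12*1 + 12*t + 13*1² - 1*1*t)))/9 = 4 + ((t + y)/(y + (3 - 1*1 - 12 + 12*t + 13*1 - t)))/9 = 4 + ((t + y)/(y + (3 - 1 - 12 + 12*t + 13 - t)))/9 = 4 + ((t + y)/(y + (3 + 11*t)))/9 = 4 + ((t + y)/(3 + y + 11*t))/9 = 4 + (t + y)/(9*(3 + y + 11*t)))
20*w(50, -17) = 20*((108 + 37*(-17) + 397*50)/(9*(3 - 17 + 11*50))) = 20*((108 - 629 + 19850)/(9*(3 - 17 + 550))) = 20*((⅑)*19329/536) = 20*((⅑)*(1/536)*19329) = 20*(6443/1608) = 32215/402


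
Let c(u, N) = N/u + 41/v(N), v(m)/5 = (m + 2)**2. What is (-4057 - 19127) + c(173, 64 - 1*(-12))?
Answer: -122007190427/5262660 ≈ -23184.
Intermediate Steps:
v(m) = 5*(2 + m)**2 (v(m) = 5*(m + 2)**2 = 5*(2 + m)**2)
c(u, N) = 41/(5*(2 + N)**2) + N/u (c(u, N) = N/u + 41/((5*(2 + N)**2)) = N/u + 41*(1/(5*(2 + N)**2)) = N/u + 41/(5*(2 + N)**2) = 41/(5*(2 + N)**2) + N/u)
(-4057 - 19127) + c(173, 64 - 1*(-12)) = (-4057 - 19127) + (41/(5*(2 + (64 - 1*(-12)))**2) + (64 - 1*(-12))/173) = -23184 + (41/(5*(2 + (64 + 12))**2) + (64 + 12)*(1/173)) = -23184 + (41/(5*(2 + 76)**2) + 76*(1/173)) = -23184 + ((41/5)/78**2 + 76/173) = -23184 + ((41/5)*(1/6084) + 76/173) = -23184 + (41/30420 + 76/173) = -23184 + 2319013/5262660 = -122007190427/5262660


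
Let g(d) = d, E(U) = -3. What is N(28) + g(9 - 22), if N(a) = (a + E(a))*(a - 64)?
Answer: -913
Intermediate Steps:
N(a) = (-64 + a)*(-3 + a) (N(a) = (a - 3)*(a - 64) = (-3 + a)*(-64 + a) = (-64 + a)*(-3 + a))
N(28) + g(9 - 22) = (192 + 28² - 67*28) + (9 - 22) = (192 + 784 - 1876) - 13 = -900 - 13 = -913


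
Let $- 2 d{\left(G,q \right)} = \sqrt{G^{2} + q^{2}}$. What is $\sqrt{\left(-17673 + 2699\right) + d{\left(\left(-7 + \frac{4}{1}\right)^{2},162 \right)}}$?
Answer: $\frac{\sqrt{-59896 - 90 \sqrt{13}}}{2} \approx 122.7 i$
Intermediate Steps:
$d{\left(G,q \right)} = - \frac{\sqrt{G^{2} + q^{2}}}{2}$
$\sqrt{\left(-17673 + 2699\right) + d{\left(\left(-7 + \frac{4}{1}\right)^{2},162 \right)}} = \sqrt{\left(-17673 + 2699\right) - \frac{\sqrt{\left(\left(-7 + \frac{4}{1}\right)^{2}\right)^{2} + 162^{2}}}{2}} = \sqrt{-14974 - \frac{\sqrt{\left(\left(-7 + 4 \cdot 1\right)^{2}\right)^{2} + 26244}}{2}} = \sqrt{-14974 - \frac{\sqrt{\left(\left(-7 + 4\right)^{2}\right)^{2} + 26244}}{2}} = \sqrt{-14974 - \frac{\sqrt{\left(\left(-3\right)^{2}\right)^{2} + 26244}}{2}} = \sqrt{-14974 - \frac{\sqrt{9^{2} + 26244}}{2}} = \sqrt{-14974 - \frac{\sqrt{81 + 26244}}{2}} = \sqrt{-14974 - \frac{\sqrt{26325}}{2}} = \sqrt{-14974 - \frac{45 \sqrt{13}}{2}}$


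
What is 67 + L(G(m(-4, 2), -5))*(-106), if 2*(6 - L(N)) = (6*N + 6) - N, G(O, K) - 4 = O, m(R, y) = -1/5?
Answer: 756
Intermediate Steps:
m(R, y) = -⅕ (m(R, y) = -1*⅕ = -⅕)
G(O, K) = 4 + O
L(N) = 3 - 5*N/2 (L(N) = 6 - ((6*N + 6) - N)/2 = 6 - ((6 + 6*N) - N)/2 = 6 - (6 + 5*N)/2 = 6 + (-3 - 5*N/2) = 3 - 5*N/2)
67 + L(G(m(-4, 2), -5))*(-106) = 67 + (3 - 5*(4 - ⅕)/2)*(-106) = 67 + (3 - 5/2*19/5)*(-106) = 67 + (3 - 19/2)*(-106) = 67 - 13/2*(-106) = 67 + 689 = 756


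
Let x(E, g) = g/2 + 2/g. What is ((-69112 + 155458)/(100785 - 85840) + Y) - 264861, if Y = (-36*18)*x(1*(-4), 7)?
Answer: -3994923519/14945 ≈ -2.6731e+5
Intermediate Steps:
x(E, g) = g/2 + 2/g (x(E, g) = g*(½) + 2/g = g/2 + 2/g)
Y = -17172/7 (Y = (-36*18)*((½)*7 + 2/7) = -648*(7/2 + 2*(⅐)) = -648*(7/2 + 2/7) = -648*53/14 = -17172/7 ≈ -2453.1)
((-69112 + 155458)/(100785 - 85840) + Y) - 264861 = ((-69112 + 155458)/(100785 - 85840) - 17172/7) - 264861 = (86346/14945 - 17172/7) - 264861 = -36575874/14945 - 264861 = -3994923519/14945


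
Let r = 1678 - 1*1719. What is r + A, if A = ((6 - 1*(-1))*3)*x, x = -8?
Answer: -209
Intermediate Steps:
A = -168 (A = ((6 - 1*(-1))*3)*(-8) = ((6 + 1)*3)*(-8) = (7*3)*(-8) = 21*(-8) = -168)
r = -41 (r = 1678 - 1719 = -41)
r + A = -41 - 168 = -209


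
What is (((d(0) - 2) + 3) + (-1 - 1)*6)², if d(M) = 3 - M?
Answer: 64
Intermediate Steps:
(((d(0) - 2) + 3) + (-1 - 1)*6)² = ((((3 - 1*0) - 2) + 3) + (-1 - 1)*6)² = ((((3 + 0) - 2) + 3) - 2*6)² = (((3 - 2) + 3) - 12)² = ((1 + 3) - 12)² = (4 - 12)² = (-8)² = 64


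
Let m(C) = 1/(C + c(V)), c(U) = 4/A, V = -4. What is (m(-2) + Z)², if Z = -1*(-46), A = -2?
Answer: 33489/16 ≈ 2093.1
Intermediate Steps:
c(U) = -2 (c(U) = 4/(-2) = 4*(-½) = -2)
m(C) = 1/(-2 + C) (m(C) = 1/(C - 2) = 1/(-2 + C))
Z = 46
(m(-2) + Z)² = (1/(-2 - 2) + 46)² = (1/(-4) + 46)² = (-¼ + 46)² = (183/4)² = 33489/16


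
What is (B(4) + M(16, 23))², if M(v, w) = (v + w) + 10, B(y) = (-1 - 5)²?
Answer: 7225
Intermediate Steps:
B(y) = 36 (B(y) = (-6)² = 36)
M(v, w) = 10 + v + w
(B(4) + M(16, 23))² = (36 + (10 + 16 + 23))² = (36 + 49)² = 85² = 7225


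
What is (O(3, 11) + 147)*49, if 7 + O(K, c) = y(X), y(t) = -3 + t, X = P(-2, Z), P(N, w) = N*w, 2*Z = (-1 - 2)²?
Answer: 6272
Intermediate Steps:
Z = 9/2 (Z = (-1 - 2)²/2 = (½)*(-3)² = (½)*9 = 9/2 ≈ 4.5000)
X = -9 (X = -2*9/2 = -9)
O(K, c) = -19 (O(K, c) = -7 + (-3 - 9) = -7 - 12 = -19)
(O(3, 11) + 147)*49 = (-19 + 147)*49 = 128*49 = 6272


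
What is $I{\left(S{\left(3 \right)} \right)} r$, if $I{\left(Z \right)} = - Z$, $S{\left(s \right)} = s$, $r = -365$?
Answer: $1095$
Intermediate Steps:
$I{\left(S{\left(3 \right)} \right)} r = \left(-1\right) 3 \left(-365\right) = \left(-3\right) \left(-365\right) = 1095$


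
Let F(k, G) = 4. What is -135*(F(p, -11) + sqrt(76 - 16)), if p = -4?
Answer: -540 - 270*sqrt(15) ≈ -1585.7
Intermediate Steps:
-135*(F(p, -11) + sqrt(76 - 16)) = -135*(4 + sqrt(76 - 16)) = -135*(4 + sqrt(60)) = -135*(4 + 2*sqrt(15)) = -540 - 270*sqrt(15)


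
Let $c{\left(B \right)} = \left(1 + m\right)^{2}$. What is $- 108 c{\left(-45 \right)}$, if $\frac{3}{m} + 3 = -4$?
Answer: $- \frac{1728}{49} \approx -35.265$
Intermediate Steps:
$m = - \frac{3}{7}$ ($m = \frac{3}{-3 - 4} = \frac{3}{-7} = 3 \left(- \frac{1}{7}\right) = - \frac{3}{7} \approx -0.42857$)
$c{\left(B \right)} = \frac{16}{49}$ ($c{\left(B \right)} = \left(1 - \frac{3}{7}\right)^{2} = \left(\frac{4}{7}\right)^{2} = \frac{16}{49}$)
$- 108 c{\left(-45 \right)} = \left(-108\right) \frac{16}{49} = - \frac{1728}{49}$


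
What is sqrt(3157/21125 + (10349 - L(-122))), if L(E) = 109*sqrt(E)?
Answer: sqrt(1093128910 - 11513125*I*sqrt(122))/325 ≈ 101.9 - 5.9074*I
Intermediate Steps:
sqrt(3157/21125 + (10349 - L(-122))) = sqrt(3157/21125 + (10349 - 109*sqrt(-122))) = sqrt(3157*(1/21125) + (10349 - 109*I*sqrt(122))) = sqrt(3157/21125 + (10349 - 109*I*sqrt(122))) = sqrt(218625782/21125 - 109*I*sqrt(122))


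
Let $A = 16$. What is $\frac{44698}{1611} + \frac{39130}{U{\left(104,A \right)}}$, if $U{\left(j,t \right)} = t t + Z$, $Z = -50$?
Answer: $\frac{36123109}{165933} \approx 217.7$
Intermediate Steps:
$U{\left(j,t \right)} = -50 + t^{2}$ ($U{\left(j,t \right)} = t t - 50 = t^{2} - 50 = -50 + t^{2}$)
$\frac{44698}{1611} + \frac{39130}{U{\left(104,A \right)}} = \frac{44698}{1611} + \frac{39130}{-50 + 16^{2}} = 44698 \cdot \frac{1}{1611} + \frac{39130}{-50 + 256} = \frac{44698}{1611} + \frac{39130}{206} = \frac{44698}{1611} + 39130 \cdot \frac{1}{206} = \frac{44698}{1611} + \frac{19565}{103} = \frac{36123109}{165933}$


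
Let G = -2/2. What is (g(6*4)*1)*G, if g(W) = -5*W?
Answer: 120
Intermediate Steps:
G = -1 (G = -2*½ = -1)
(g(6*4)*1)*G = (-30*4*1)*(-1) = (-5*24*1)*(-1) = -120*1*(-1) = -120*(-1) = 120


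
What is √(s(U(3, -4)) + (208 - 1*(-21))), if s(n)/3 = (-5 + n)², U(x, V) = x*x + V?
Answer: √229 ≈ 15.133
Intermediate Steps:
U(x, V) = V + x² (U(x, V) = x² + V = V + x²)
s(n) = 3*(-5 + n)²
√(s(U(3, -4)) + (208 - 1*(-21))) = √(3*(-5 + (-4 + 3²))² + (208 - 1*(-21))) = √(3*(-5 + (-4 + 9))² + (208 + 21)) = √(3*(-5 + 5)² + 229) = √(3*0² + 229) = √(3*0 + 229) = √(0 + 229) = √229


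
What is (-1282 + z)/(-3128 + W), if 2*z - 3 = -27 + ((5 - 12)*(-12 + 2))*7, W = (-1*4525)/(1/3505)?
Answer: 1049/15863253 ≈ 6.6128e-5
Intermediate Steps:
W = -15860125 (W = -4525/1/3505 = -4525*3505 = -15860125)
z = 233 (z = 3/2 + (-27 + ((5 - 12)*(-12 + 2))*7)/2 = 3/2 + (-27 - 7*(-10)*7)/2 = 3/2 + (-27 + 70*7)/2 = 3/2 + (-27 + 490)/2 = 3/2 + (1/2)*463 = 3/2 + 463/2 = 233)
(-1282 + z)/(-3128 + W) = (-1282 + 233)/(-3128 - 15860125) = -1049/(-15863253) = -1049*(-1/15863253) = 1049/15863253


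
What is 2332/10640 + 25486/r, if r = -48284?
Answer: -9910797/32108860 ≈ -0.30866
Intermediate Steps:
2332/10640 + 25486/r = 2332/10640 + 25486/(-48284) = 2332*(1/10640) + 25486*(-1/48284) = 583/2660 - 12743/24142 = -9910797/32108860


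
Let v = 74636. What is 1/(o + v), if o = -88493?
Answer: -1/13857 ≈ -7.2166e-5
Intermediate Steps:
1/(o + v) = 1/(-88493 + 74636) = 1/(-13857) = -1/13857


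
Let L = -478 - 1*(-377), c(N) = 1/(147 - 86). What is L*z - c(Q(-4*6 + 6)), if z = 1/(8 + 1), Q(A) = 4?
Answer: -6170/549 ≈ -11.239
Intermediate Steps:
c(N) = 1/61
z = ⅑ (z = 1/9 = ⅑ ≈ 0.11111)
L = -101 (L = -478 + 377 = -101)
L*z - c(Q(-4*6 + 6)) = -101*⅑ - 1*1/61 = -101/9 - 1/61 = -6170/549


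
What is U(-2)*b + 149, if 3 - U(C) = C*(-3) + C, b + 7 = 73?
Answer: 83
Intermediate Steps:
b = 66 (b = -7 + 73 = 66)
U(C) = 3 + 2*C (U(C) = 3 - (C*(-3) + C) = 3 - (-3*C + C) = 3 - (-2)*C = 3 + 2*C)
U(-2)*b + 149 = (3 + 2*(-2))*66 + 149 = (3 - 4)*66 + 149 = -1*66 + 149 = -66 + 149 = 83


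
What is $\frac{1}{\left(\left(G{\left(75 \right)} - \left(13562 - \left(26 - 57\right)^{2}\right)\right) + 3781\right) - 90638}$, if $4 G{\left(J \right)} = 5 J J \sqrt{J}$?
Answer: $- \frac{1591328}{98944128349} - \frac{562500 \sqrt{3}}{98944128349} \approx -2.593 \cdot 10^{-5}$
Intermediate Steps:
$G{\left(J \right)} = \frac{5 J^{\frac{5}{2}}}{4}$ ($G{\left(J \right)} = \frac{5 J J \sqrt{J}}{4} = \frac{5 J J^{\frac{3}{2}}}{4} = \frac{5 J^{\frac{5}{2}}}{4}$)
$\frac{1}{\left(\left(G{\left(75 \right)} - \left(13562 - \left(26 - 57\right)^{2}\right)\right) + 3781\right) - 90638} = \frac{1}{\left(\left(\frac{5 \cdot 75^{\frac{5}{2}}}{4} - \left(13562 - \left(26 - 57\right)^{2}\right)\right) + 3781\right) - 90638} = \frac{1}{\left(\left(\frac{5 \cdot 28125 \sqrt{3}}{4} - \left(13562 - \left(-31\right)^{2}\right)\right) + 3781\right) - 90638} = \frac{1}{\left(\left(\frac{140625 \sqrt{3}}{4} + \left(-13562 + 961\right)\right) + 3781\right) - 90638} = \frac{1}{\left(\left(\frac{140625 \sqrt{3}}{4} - 12601\right) + 3781\right) - 90638} = \frac{1}{\left(\left(-12601 + \frac{140625 \sqrt{3}}{4}\right) + 3781\right) - 90638} = \frac{1}{\left(-8820 + \frac{140625 \sqrt{3}}{4}\right) - 90638} = \frac{1}{-99458 + \frac{140625 \sqrt{3}}{4}}$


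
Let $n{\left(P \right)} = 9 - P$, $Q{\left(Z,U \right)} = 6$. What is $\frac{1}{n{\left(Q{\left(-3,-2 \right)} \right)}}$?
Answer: $\frac{1}{3} \approx 0.33333$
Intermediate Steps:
$\frac{1}{n{\left(Q{\left(-3,-2 \right)} \right)}} = \frac{1}{9 - 6} = \frac{1}{3}$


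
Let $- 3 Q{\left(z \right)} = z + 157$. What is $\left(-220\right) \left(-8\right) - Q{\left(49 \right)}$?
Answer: $\frac{5486}{3} \approx 1828.7$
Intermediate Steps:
$Q{\left(z \right)} = - \frac{157}{3} - \frac{z}{3}$ ($Q{\left(z \right)} = - \frac{z + 157}{3} = - \frac{157 + z}{3} = - \frac{157}{3} - \frac{z}{3}$)
$\left(-220\right) \left(-8\right) - Q{\left(49 \right)} = \left(-220\right) \left(-8\right) - \left(- \frac{157}{3} - \frac{49}{3}\right) = 1760 - \left(- \frac{157}{3} - \frac{49}{3}\right) = 1760 - - \frac{206}{3} = 1760 + \frac{206}{3} = \frac{5486}{3}$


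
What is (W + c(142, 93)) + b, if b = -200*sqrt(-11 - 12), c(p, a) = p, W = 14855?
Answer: 14997 - 200*I*sqrt(23) ≈ 14997.0 - 959.17*I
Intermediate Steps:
b = -200*I*sqrt(23) ≈ -959.17*I
(W + c(142, 93)) + b = (14855 + 142) - 200*I*sqrt(23) = 14997 - 200*I*sqrt(23)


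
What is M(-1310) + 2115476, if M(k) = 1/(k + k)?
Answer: 5542547119/2620 ≈ 2.1155e+6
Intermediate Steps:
M(k) = 1/(2*k)
M(-1310) + 2115476 = (1/2)/(-1310) + 2115476 = (1/2)*(-1/1310) + 2115476 = -1/2620 + 2115476 = 5542547119/2620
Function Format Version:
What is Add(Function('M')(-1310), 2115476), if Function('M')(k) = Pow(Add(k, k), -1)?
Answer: Rational(5542547119, 2620) ≈ 2.1155e+6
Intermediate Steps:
Function('M')(k) = Mul(Rational(1, 2), Pow(k, -1)) (Function('M')(k) = Pow(Mul(2, k), -1) = Mul(Rational(1, 2), Pow(k, -1)))
Add(Function('M')(-1310), 2115476) = Add(Mul(Rational(1, 2), Pow(-1310, -1)), 2115476) = Add(Mul(Rational(1, 2), Rational(-1, 1310)), 2115476) = Add(Rational(-1, 2620), 2115476) = Rational(5542547119, 2620)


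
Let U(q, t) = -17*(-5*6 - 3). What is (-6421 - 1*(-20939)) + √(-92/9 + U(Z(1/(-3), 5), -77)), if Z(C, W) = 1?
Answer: 14518 + √4957/3 ≈ 14541.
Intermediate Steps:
U(q, t) = 561 (U(q, t) = -17*(-30 - 3) = -17*(-33) = 561)
(-6421 - 1*(-20939)) + √(-92/9 + U(Z(1/(-3), 5), -77)) = (-6421 - 1*(-20939)) + √(-92/9 + 561) = (-6421 + 20939) + √(-92*⅑ + 561) = 14518 + √(-92/9 + 561) = 14518 + √(4957/9) = 14518 + √4957/3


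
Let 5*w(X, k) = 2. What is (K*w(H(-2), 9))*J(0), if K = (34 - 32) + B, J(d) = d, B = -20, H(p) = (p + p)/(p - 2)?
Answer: 0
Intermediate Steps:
H(p) = 2*p/(-2 + p) (H(p) = (2*p)/(-2 + p) = 2*p/(-2 + p))
w(X, k) = 2/5 (w(X, k) = (1/5)*2 = 2/5)
K = -18 (K = (34 - 32) - 20 = 2 - 20 = -18)
(K*w(H(-2), 9))*J(0) = -18*2/5*0 = -36/5*0 = 0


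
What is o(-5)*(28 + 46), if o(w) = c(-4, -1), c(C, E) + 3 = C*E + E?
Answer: 0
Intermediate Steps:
c(C, E) = -3 + E + C*E (c(C, E) = -3 + (C*E + E) = -3 + (E + C*E) = -3 + E + C*E)
o(w) = 0 (o(w) = -3 - 1 - 4*(-1) = -3 - 1 + 4 = 0)
o(-5)*(28 + 46) = 0*(28 + 46) = 0*74 = 0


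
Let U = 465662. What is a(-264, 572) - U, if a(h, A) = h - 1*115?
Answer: -466041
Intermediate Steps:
a(h, A) = -115 + h (a(h, A) = h - 115 = -115 + h)
a(-264, 572) - U = (-115 - 264) - 1*465662 = -379 - 465662 = -466041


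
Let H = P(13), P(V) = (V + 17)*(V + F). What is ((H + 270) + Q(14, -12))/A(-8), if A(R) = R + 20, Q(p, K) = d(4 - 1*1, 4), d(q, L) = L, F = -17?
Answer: 77/6 ≈ 12.833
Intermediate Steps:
P(V) = (-17 + V)*(17 + V) (P(V) = (V + 17)*(V - 17) = (17 + V)*(-17 + V) = (-17 + V)*(17 + V))
H = -120 (H = -289 + 13² = -289 + 169 = -120)
Q(p, K) = 4
A(R) = 20 + R
((H + 270) + Q(14, -12))/A(-8) = ((-120 + 270) + 4)/(20 - 8) = (150 + 4)/12 = 154*(1/12) = 77/6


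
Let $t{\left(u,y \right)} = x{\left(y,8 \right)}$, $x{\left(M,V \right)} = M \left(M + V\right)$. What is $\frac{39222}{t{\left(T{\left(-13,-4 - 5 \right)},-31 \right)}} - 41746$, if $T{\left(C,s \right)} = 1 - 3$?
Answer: $- \frac{29725676}{713} \approx -41691.0$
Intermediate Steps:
$T{\left(C,s \right)} = -2$
$t{\left(u,y \right)} = y \left(8 + y\right)$ ($t{\left(u,y \right)} = y \left(y + 8\right) = y \left(8 + y\right)$)
$\frac{39222}{t{\left(T{\left(-13,-4 - 5 \right)},-31 \right)}} - 41746 = \frac{39222}{\left(-31\right) \left(8 - 31\right)} - 41746 = \frac{39222}{\left(-31\right) \left(-23\right)} - 41746 = \frac{39222}{713} - 41746 = - \frac{29725676}{713}$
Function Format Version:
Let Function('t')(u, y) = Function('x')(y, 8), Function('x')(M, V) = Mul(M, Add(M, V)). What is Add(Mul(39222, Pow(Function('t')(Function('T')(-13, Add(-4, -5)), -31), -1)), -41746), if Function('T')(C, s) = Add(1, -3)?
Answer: Rational(-29725676, 713) ≈ -41691.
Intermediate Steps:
Function('T')(C, s) = -2
Function('t')(u, y) = Mul(y, Add(8, y)) (Function('t')(u, y) = Mul(y, Add(y, 8)) = Mul(y, Add(8, y)))
Add(Mul(39222, Pow(Function('t')(Function('T')(-13, Add(-4, -5)), -31), -1)), -41746) = Add(Mul(39222, Pow(Mul(-31, Add(8, -31)), -1)), -41746) = Add(Mul(39222, Pow(Mul(-31, -23), -1)), -41746) = Add(Mul(39222, Pow(713, -1)), -41746) = Add(Mul(39222, Rational(1, 713)), -41746) = Add(Rational(39222, 713), -41746) = Rational(-29725676, 713)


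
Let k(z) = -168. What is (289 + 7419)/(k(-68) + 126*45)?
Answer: 3854/2751 ≈ 1.4009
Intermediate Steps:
(289 + 7419)/(k(-68) + 126*45) = (289 + 7419)/(-168 + 126*45) = 7708/(-168 + 5670) = 7708/5502 = 7708*(1/5502) = 3854/2751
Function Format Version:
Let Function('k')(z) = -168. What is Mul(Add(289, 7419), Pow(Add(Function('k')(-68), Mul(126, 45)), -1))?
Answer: Rational(3854, 2751) ≈ 1.4009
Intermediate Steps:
Mul(Add(289, 7419), Pow(Add(Function('k')(-68), Mul(126, 45)), -1)) = Mul(Add(289, 7419), Pow(Add(-168, Mul(126, 45)), -1)) = Mul(7708, Pow(Add(-168, 5670), -1)) = Mul(7708, Pow(5502, -1)) = Mul(7708, Rational(1, 5502)) = Rational(3854, 2751)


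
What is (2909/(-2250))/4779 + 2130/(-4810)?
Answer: -2291734979/5172072750 ≈ -0.44310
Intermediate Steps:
(2909/(-2250))/4779 + 2130/(-4810) = (2909*(-1/2250))*(1/4779) + 2130*(-1/4810) = -2909/2250*1/4779 - 213/481 = -2909/10752750 - 213/481 = -2291734979/5172072750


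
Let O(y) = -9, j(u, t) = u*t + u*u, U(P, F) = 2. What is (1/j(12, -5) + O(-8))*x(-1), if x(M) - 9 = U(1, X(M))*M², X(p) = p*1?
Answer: -8305/84 ≈ -98.869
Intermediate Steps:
X(p) = p
j(u, t) = u² + t*u (j(u, t) = t*u + u² = u² + t*u)
x(M) = 9 + 2*M²
(1/j(12, -5) + O(-8))*x(-1) = (1/(12*(-5 + 12)) - 9)*(9 + 2*(-1)²) = (1/(12*7) - 9)*(9 + 2*1) = (1/84 - 9)*(9 + 2) = (1/84 - 9)*11 = -755/84*11 = -8305/84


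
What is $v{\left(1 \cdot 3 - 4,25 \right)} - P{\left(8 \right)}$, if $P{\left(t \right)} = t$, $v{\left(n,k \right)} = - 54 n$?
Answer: $46$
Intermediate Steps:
$v{\left(1 \cdot 3 - 4,25 \right)} - P{\left(8 \right)} = - 54 \left(1 \cdot 3 - 4\right) - 8 = - 54 \left(3 - 4\right) - 8 = \left(-54\right) \left(-1\right) - 8 = 54 - 8 = 46$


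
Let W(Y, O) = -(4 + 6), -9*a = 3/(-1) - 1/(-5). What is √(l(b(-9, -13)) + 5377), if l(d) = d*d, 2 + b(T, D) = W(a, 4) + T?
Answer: √5818 ≈ 76.276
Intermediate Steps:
a = 14/45 (a = -(3/(-1) - 1/(-5))/9 = -(3*(-1) - 1*(-⅕))/9 = -(-3 + ⅕)/9 = -⅑*(-14/5) = 14/45 ≈ 0.31111)
W(Y, O) = -10 (W(Y, O) = -1*10 = -10)
b(T, D) = -12 + T (b(T, D) = -2 + (-10 + T) = -12 + T)
l(d) = d²
√(l(b(-9, -13)) + 5377) = √((-12 - 9)² + 5377) = √((-21)² + 5377) = √(441 + 5377) = √5818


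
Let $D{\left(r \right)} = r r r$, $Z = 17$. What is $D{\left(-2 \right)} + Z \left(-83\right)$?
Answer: $-1419$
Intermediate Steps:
$D{\left(r \right)} = r^{3}$ ($D{\left(r \right)} = r^{2} r = r^{3}$)
$D{\left(-2 \right)} + Z \left(-83\right) = \left(-2\right)^{3} + 17 \left(-83\right) = -8 - 1411 = -1419$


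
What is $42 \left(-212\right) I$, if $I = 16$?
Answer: $-142464$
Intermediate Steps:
$42 \left(-212\right) I = 42 \left(-212\right) 16 = \left(-8904\right) 16 = -142464$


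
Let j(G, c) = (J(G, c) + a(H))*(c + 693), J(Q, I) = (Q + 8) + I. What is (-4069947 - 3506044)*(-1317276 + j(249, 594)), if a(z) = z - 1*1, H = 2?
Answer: 1672415165232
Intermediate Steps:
J(Q, I) = 8 + I + Q (J(Q, I) = (8 + Q) + I = 8 + I + Q)
a(z) = -1 + z (a(z) = z - 1 = -1 + z)
j(G, c) = (693 + c)*(9 + G + c) (j(G, c) = ((8 + c + G) + (-1 + 2))*(c + 693) = ((8 + G + c) + 1)*(693 + c) = (9 + G + c)*(693 + c) = (693 + c)*(9 + G + c))
(-4069947 - 3506044)*(-1317276 + j(249, 594)) = (-4069947 - 3506044)*(-1317276 + (6237 + 693*249 + 694*594 + 594*(8 + 249 + 594))) = -7575991*(-1317276 + (6237 + 172557 + 412236 + 594*851)) = -7575991*(-1317276 + (6237 + 172557 + 412236 + 505494)) = -7575991*(-1317276 + 1096524) = -7575991*(-220752) = 1672415165232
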